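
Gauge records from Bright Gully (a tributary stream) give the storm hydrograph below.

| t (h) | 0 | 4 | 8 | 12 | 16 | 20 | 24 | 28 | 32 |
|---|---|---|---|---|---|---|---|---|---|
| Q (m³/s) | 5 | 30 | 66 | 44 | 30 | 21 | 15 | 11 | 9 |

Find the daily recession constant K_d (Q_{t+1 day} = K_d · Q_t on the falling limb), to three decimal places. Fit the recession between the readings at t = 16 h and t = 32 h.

Between t = 16 h and t = 32 h the flow falls from 30 to 9 m³/s over 4×4 h = 16 h.
Per-interval ratio K = (9/30)^(1/4) = 0.7401; K_d = K^(24/4) = 0.164.

K_d ≈ 0.164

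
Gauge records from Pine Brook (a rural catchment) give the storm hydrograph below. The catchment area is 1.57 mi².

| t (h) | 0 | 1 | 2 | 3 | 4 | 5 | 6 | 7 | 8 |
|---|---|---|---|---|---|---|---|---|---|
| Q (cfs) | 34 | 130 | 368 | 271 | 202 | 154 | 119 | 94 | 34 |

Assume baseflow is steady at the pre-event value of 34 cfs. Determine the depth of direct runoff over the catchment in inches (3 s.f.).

d ≈ 1.09 in

Direct runoff: 0.0, 96.0, 334.0, 237.0, 168.0, 120.0, 85.0, 60.0, 0.0 cfs; ΣQ_DR = 1100 cfs.
V = ΣQ_DR · Δt = 1100 × 3600 s = 3.960 × 10^6 ft³.
Over A = 1.57 mi², depth = V / A = 1.09 in.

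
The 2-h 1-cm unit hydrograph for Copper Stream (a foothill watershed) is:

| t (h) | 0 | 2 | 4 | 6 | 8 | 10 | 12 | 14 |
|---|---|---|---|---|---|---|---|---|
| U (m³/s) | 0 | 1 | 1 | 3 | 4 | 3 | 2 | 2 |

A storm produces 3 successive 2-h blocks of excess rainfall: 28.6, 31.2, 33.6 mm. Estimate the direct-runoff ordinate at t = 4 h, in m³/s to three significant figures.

Q ≈ 5.98 m³/s

By discrete convolution, Q_j = Σ (P_i / 10 mm) · U_{j−i}.
At t = 4 h (j=2): Q = (28.6/10)·1 + (31.2/10)·1 + (33.6/10)·0 = 5.98 m³/s.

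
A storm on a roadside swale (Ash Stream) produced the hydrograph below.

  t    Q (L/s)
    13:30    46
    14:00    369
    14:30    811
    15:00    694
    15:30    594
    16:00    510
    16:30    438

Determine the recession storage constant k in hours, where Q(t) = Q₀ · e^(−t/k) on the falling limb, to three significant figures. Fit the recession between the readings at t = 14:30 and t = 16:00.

On the falling limb, Q drops from 811 to 510 L/s between t = 14:30 and t = 16:00 (Δt = 1.5 h).
k = −Δt / ln(Q₂/Q₁) = −1.5 / ln(510/811) = 3.23 h.

k ≈ 3.23 h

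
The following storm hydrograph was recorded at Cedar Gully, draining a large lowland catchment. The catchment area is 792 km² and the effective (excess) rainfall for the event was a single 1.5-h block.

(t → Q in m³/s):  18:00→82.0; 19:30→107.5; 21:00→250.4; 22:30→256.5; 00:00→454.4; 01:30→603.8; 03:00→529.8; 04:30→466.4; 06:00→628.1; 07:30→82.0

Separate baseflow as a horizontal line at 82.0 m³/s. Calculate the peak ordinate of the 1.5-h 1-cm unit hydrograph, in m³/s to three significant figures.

U_p ≈ 303 m³/s

Direct runoff: 0.0, 25.5, 168.4, 174.5, 372.4, 521.8, 447.8, 384.4, 546.1, 0.0 m³/s; ΣQ_DR = 2641 m³/s, peak = 546.1 m³/s.
Runoff depth d = ΣQ_DR·Δt / A = 2641 × 5400 / (792 km²) = 18.01 mm.
The 1-cm UH is the DRH scaled by (10 mm)/d, so U_p = 546.1 × 10/18.01 = 303 m³/s.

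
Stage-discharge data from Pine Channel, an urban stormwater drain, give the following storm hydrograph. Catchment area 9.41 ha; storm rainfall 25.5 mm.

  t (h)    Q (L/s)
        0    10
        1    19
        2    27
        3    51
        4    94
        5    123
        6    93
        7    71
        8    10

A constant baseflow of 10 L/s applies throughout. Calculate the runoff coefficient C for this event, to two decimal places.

ΣQ_DR = 408.0 L/s; V = ΣQ_DR·Δt = 1.469 × 10^6 L.
Runoff depth d = V / A = 15.61 mm.
C = d / P = 15.61 / 25.5 = 0.61.

C ≈ 0.61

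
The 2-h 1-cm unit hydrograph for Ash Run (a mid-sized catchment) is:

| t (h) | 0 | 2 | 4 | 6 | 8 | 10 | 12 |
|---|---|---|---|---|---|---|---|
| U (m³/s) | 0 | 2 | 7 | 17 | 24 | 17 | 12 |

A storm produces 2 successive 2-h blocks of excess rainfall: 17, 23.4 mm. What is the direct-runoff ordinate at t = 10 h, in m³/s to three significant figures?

By discrete convolution, Q_j = Σ (P_i / 10 mm) · U_{j−i}.
At t = 10 h (j=5): Q = (17/10)·17 + (23.4/10)·24 = 85.1 m³/s.

Q ≈ 85.1 m³/s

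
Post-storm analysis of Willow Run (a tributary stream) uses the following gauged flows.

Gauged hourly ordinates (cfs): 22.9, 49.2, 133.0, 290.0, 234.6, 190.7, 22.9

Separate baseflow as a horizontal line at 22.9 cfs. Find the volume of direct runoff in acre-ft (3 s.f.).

Direct-runoff ordinates (Q − Q_b): 0.0, 26.3, 110.1, 267.1, 211.7, 167.8, 0.0 cfs.
ΣQ_DR = 783.0 cfs.
With Δt = 1 h = 3600 s, V = ΣQ_DR · Δt = 783.0 × 3600 = 2.82 × 10^6 ft³ = 64.7 acre-ft.

V ≈ 64.7 acre-ft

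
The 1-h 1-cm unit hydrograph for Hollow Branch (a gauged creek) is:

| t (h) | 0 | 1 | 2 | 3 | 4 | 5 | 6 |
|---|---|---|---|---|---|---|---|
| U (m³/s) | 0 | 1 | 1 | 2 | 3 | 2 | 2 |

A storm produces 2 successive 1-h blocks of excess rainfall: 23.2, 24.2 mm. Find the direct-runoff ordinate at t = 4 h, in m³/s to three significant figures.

Q ≈ 11.8 m³/s

By discrete convolution, Q_j = Σ (P_i / 10 mm) · U_{j−i}.
At t = 4 h (j=4): Q = (23.2/10)·3 + (24.2/10)·2 = 11.8 m³/s.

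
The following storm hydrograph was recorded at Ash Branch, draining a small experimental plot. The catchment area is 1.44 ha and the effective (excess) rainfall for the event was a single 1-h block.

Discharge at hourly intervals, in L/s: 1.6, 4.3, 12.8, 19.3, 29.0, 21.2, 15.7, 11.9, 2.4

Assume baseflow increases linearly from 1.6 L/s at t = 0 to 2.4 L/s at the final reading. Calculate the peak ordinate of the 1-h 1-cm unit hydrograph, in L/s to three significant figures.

Direct runoff: 0.00, 2.60, 11.00, 17.40, 27.00, 19.10, 13.50, 9.60, 0.00 L/s; ΣQ_DR = 100.2 L/s, peak = 27.00 L/s.
Runoff depth d = ΣQ_DR·Δt / A = 100.2 × 3600 / (1.44 ha) = 25.05 mm.
The 1-cm UH is the DRH scaled by (10 mm)/d, so U_p = 27.00 × 10/25.05 = 10.8 L/s.

U_p ≈ 10.8 L/s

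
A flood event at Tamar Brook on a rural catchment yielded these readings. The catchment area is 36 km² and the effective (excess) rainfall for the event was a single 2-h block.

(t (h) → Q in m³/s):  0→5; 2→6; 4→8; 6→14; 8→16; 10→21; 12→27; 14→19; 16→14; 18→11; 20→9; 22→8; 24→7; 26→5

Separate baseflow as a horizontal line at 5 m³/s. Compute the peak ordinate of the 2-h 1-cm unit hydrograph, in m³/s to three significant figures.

Direct runoff: 0.0, 1.0, 3.0, 9.0, 11.0, 16.0, 22.0, 14.0, 9.0, 6.0, 4.0, 3.0, 2.0, 0.0 m³/s; ΣQ_DR = 100.0 m³/s, peak = 22.0 m³/s.
Runoff depth d = ΣQ_DR·Δt / A = 100.0 × 7200 / (36 km²) = 20.00 mm.
The 1-cm UH is the DRH scaled by (10 mm)/d, so U_p = 22.0 × 10/20.00 = 11.0 m³/s.

U_p ≈ 11.0 m³/s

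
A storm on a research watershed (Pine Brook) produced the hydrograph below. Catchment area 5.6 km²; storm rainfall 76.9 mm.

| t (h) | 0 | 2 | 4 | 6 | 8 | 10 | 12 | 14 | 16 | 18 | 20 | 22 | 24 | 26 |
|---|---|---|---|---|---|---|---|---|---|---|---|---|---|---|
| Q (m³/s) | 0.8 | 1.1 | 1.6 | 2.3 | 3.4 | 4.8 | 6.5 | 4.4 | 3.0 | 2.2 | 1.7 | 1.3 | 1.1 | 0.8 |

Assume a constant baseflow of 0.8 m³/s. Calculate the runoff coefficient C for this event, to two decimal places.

C ≈ 0.40

ΣQ_DR = 23.80 m³/s; V = ΣQ_DR·Δt = 1.714 × 10^5 m³.
Runoff depth d = V / A = 30.60 mm.
C = d / P = 30.60 / 76.9 = 0.40.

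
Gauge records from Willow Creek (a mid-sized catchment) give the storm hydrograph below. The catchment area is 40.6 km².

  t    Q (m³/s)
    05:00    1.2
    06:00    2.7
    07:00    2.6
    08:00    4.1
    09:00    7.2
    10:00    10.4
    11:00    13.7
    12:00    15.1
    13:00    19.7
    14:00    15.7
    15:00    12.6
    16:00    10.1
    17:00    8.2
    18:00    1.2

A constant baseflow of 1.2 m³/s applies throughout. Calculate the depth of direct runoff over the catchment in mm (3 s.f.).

Direct runoff: 0.0, 1.5, 1.4, 2.9, 6.0, 9.2, 12.5, 13.9, 18.5, 14.5, 11.4, 8.9, 7.0, 0.0 m³/s; ΣQ_DR = 107.7 m³/s.
V = ΣQ_DR · Δt = 107.7 × 3600 s = 3.877 × 10^5 m³.
Over A = 40.6 km², depth = V / A = 9.55 mm.

d ≈ 9.55 mm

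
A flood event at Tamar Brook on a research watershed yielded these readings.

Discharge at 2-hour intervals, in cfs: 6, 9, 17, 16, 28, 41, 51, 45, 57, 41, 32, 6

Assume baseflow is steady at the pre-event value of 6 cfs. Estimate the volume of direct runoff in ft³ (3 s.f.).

Direct-runoff ordinates (Q − Q_b): 0.0, 3.0, 11.0, 10.0, 22.0, 35.0, 45.0, 39.0, 51.0, 35.0, 26.0, 0.0 cfs.
ΣQ_DR = 277.0 cfs.
With Δt = 2 h = 7200 s, V = ΣQ_DR · Δt = 277.0 × 7200 = 1.99 × 10^6 ft³.

V ≈ 1.99 × 10^6 ft³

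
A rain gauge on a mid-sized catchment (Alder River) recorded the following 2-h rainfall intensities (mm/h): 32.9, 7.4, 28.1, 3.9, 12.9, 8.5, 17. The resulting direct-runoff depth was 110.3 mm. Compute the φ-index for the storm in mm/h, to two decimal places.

Only the 4 blocks with intensity above φ contribute runoff: 32.9, 28.1, 12.9, 17 mm/h.
Σ(I−φ)·Δt = d  ⇒  (32.9+28.1+12.9+17 − 4φ)·2 = 110.3
φ = (90.90 − 110.3/2) / 4 = 8.94 mm/h.

φ ≈ 8.94 mm/h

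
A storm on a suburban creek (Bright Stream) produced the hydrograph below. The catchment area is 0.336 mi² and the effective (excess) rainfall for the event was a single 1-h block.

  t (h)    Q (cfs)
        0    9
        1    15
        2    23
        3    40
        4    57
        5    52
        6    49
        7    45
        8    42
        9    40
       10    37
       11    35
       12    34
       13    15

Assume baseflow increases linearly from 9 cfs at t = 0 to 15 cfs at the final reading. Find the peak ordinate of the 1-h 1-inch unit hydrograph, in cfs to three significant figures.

Direct runoff: 0.00, 5.54, 13.08, 29.62, 46.15, 40.69, 37.23, 32.77, 29.31, 26.85, 23.38, 20.92, 19.46, 0.00 cfs; ΣQ_DR = 325.0 cfs, peak = 46.15 cfs.
Runoff depth d = ΣQ_DR·Δt / A = 325.0 × 3600 / (0.336 mi²) = 1.499 in.
The 1-inch UH is the DRH scaled by (1 in)/d, so U_p = 46.15 × 1/1.499 = 30.8 cfs.

U_p ≈ 30.8 cfs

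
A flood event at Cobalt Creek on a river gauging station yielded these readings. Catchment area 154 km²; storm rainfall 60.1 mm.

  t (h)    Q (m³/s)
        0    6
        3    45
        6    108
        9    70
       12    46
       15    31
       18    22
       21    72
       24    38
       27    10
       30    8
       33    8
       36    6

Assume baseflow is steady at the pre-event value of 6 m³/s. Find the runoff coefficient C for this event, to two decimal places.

ΣQ_DR = 392.0 m³/s; V = ΣQ_DR·Δt = 4.234 × 10^6 m³.
Runoff depth d = V / A = 27.49 mm.
C = d / P = 27.49 / 60.1 = 0.46.

C ≈ 0.46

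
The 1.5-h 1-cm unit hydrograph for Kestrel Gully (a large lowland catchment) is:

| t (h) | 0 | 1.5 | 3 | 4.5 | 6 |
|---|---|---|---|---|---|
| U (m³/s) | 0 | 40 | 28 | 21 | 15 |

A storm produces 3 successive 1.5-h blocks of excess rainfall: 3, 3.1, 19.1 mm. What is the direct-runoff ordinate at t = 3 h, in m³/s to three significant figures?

By discrete convolution, Q_j = Σ (P_i / 10 mm) · U_{j−i}.
At t = 3 h (j=2): Q = (3/10)·28 + (3.1/10)·40 + (19.1/10)·0 = 20.8 m³/s.

Q ≈ 20.8 m³/s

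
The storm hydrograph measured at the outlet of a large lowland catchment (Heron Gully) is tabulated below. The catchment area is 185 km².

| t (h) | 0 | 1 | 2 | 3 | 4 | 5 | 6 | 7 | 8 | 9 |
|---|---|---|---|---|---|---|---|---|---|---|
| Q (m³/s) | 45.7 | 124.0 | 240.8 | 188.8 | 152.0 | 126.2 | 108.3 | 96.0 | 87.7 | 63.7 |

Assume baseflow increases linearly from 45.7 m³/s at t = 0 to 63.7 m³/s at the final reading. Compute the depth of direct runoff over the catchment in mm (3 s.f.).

Direct runoff: 0.00, 76.30, 191.10, 137.10, 98.30, 70.50, 50.60, 36.30, 26.00, 0.00 m³/s; ΣQ_DR = 686.2 m³/s.
V = ΣQ_DR · Δt = 686.2 × 3600 s = 2.470 × 10^6 m³.
Over A = 185 km², depth = V / A = 13.4 mm.

d ≈ 13.4 mm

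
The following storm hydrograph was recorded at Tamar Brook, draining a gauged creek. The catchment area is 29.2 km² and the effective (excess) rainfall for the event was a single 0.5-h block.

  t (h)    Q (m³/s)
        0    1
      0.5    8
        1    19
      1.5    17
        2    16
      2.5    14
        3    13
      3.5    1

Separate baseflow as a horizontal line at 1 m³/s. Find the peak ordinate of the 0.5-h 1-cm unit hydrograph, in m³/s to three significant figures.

U_p ≈ 36.0 m³/s

Direct runoff: 0.0, 7.0, 18.0, 16.0, 15.0, 13.0, 12.0, 0.0 m³/s; ΣQ_DR = 81.00 m³/s, peak = 18.0 m³/s.
Runoff depth d = ΣQ_DR·Δt / A = 81.00 × 1800 / (29.2 km²) = 4.993 mm.
The 1-cm UH is the DRH scaled by (10 mm)/d, so U_p = 18.0 × 10/4.993 = 36.0 m³/s.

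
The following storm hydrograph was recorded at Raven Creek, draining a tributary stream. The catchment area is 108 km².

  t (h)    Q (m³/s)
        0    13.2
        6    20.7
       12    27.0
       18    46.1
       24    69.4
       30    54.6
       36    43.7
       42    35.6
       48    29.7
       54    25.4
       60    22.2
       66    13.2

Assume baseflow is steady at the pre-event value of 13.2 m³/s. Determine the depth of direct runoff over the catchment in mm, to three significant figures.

d ≈ 48.5 mm

Direct runoff: 0.0, 7.5, 13.8, 32.9, 56.2, 41.4, 30.5, 22.4, 16.5, 12.2, 9.0, 0.0 m³/s; ΣQ_DR = 242.4 m³/s.
V = ΣQ_DR · Δt = 242.4 × 21600 s = 5.236 × 10^6 m³.
Over A = 108 km², depth = V / A = 48.5 mm.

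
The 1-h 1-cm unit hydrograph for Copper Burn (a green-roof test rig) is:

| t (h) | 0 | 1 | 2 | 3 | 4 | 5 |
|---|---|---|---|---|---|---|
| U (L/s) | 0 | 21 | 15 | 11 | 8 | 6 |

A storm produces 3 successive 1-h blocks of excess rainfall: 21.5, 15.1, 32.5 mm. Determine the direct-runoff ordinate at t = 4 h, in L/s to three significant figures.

By discrete convolution, Q_j = Σ (P_i / 10 mm) · U_{j−i}.
At t = 4 h (j=4): Q = (21.5/10)·8 + (15.1/10)·11 + (32.5/10)·15 = 82.6 L/s.

Q ≈ 82.6 L/s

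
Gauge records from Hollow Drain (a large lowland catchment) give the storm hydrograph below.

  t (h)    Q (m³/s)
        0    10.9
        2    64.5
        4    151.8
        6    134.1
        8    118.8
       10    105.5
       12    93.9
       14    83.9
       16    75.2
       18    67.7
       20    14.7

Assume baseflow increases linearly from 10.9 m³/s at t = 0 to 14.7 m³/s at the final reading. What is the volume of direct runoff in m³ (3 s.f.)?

Direct-runoff ordinates (Q − Q_b): 0.00, 53.22, 140.14, 122.06, 106.38, 92.70, 80.72, 70.34, 61.26, 53.38, 0.00 m³/s.
ΣQ_DR = 780.2 m³/s.
With Δt = 2 h = 7200 s, V = ΣQ_DR · Δt = 780.2 × 7200 = 5.62 × 10^6 m³.

V ≈ 5.62 × 10^6 m³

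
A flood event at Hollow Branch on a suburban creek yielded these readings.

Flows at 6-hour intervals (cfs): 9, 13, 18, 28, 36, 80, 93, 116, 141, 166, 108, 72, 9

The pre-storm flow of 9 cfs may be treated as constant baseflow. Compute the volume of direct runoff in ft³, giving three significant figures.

Direct-runoff ordinates (Q − Q_b): 0.0, 4.0, 9.0, 19.0, 27.0, 71.0, 84.0, 107.0, 132.0, 157.0, 99.0, 63.0, 0.0 cfs.
ΣQ_DR = 772.0 cfs.
With Δt = 6 h = 21600 s, V = ΣQ_DR · Δt = 772.0 × 21600 = 1.67 × 10^7 ft³.

V ≈ 1.67 × 10^7 ft³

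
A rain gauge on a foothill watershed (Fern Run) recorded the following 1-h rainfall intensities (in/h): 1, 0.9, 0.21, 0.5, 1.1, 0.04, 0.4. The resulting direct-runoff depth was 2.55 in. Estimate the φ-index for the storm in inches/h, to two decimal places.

Only the 5 blocks with intensity above φ contribute runoff: 1, 0.9, 0.5, 1.1, 0.4 in/h.
Σ(I−φ)·Δt = d  ⇒  (1+0.9+0.5+1.1+0.4 − 5φ)·1 = 2.55
φ = (3.900 − 2.55/1) / 5 = 0.27 in/h.

φ ≈ 0.27 in/h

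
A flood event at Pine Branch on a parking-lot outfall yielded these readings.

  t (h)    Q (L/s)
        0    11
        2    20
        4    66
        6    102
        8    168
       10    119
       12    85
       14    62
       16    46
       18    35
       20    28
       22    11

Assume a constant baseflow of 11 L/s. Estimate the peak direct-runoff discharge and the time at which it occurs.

Subtracting baseflow gives direct-runoff ordinates: 0.0, 9.0, 55.0, 91.0, 157.0, 108.0, 74.0, 51.0, 35.0, 24.0, 17.0, 0.0 L/s.
The maximum is 157.0 L/s, occurring at the reading for t = 8 h.

Q_p = 157.0 L/s at t = 8 h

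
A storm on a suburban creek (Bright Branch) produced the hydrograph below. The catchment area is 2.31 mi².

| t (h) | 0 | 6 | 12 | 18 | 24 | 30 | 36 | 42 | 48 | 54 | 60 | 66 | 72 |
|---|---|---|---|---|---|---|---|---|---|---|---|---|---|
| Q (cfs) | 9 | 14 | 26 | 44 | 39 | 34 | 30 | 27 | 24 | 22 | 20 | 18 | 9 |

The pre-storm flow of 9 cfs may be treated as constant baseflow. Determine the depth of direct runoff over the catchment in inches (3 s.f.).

Direct runoff: 0.0, 5.0, 17.0, 35.0, 30.0, 25.0, 21.0, 18.0, 15.0, 13.0, 11.0, 9.0, 0.0 cfs; ΣQ_DR = 199.0 cfs.
V = ΣQ_DR · Δt = 199.0 × 21600 s = 4.298 × 10^6 ft³.
Over A = 2.31 mi², depth = V / A = 0.801 in.

d ≈ 0.801 in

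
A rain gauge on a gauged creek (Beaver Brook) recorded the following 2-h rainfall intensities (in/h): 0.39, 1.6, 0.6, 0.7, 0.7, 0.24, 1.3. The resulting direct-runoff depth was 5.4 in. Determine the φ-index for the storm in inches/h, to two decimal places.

Only the 5 blocks with intensity above φ contribute runoff: 1.6, 0.6, 0.7, 0.7, 1.3 in/h.
Σ(I−φ)·Δt = d  ⇒  (1.6+0.6+0.7+0.7+1.3 − 5φ)·2 = 5.4
φ = (4.900 − 5.4/2) / 5 = 0.44 in/h.

φ ≈ 0.44 in/h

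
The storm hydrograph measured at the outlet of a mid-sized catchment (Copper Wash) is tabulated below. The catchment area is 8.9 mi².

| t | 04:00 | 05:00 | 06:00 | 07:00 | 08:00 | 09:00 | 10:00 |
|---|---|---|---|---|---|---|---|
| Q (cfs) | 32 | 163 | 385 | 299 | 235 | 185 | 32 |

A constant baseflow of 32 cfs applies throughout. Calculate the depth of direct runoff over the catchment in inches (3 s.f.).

Direct runoff: 0.0, 131.0, 353.0, 267.0, 203.0, 153.0, 0.0 cfs; ΣQ_DR = 1107 cfs.
V = ΣQ_DR · Δt = 1107 × 3600 s = 3.985 × 10^6 ft³.
Over A = 8.9 mi², depth = V / A = 0.193 in.

d ≈ 0.193 in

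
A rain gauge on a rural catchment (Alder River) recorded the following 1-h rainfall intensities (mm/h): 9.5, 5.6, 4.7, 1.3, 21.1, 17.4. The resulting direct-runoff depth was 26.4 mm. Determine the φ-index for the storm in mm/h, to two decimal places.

φ ≈ 7.20 mm/h

Only the 3 blocks with intensity above φ contribute runoff: 9.5, 21.1, 17.4 mm/h.
Σ(I−φ)·Δt = d  ⇒  (9.5+21.1+17.4 − 3φ)·1 = 26.4
φ = (48.00 − 26.4/1) / 3 = 7.20 mm/h.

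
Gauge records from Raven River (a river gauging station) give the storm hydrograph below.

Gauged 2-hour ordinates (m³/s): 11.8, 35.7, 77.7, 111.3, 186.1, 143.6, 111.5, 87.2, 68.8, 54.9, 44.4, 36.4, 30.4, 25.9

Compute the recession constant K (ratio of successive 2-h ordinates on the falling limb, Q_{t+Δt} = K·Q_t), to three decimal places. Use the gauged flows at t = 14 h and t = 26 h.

K ≈ 0.817

Using the recession-limb readings at t = 14 h and t = 26 h: Q falls from 87.2 to 25.9 m³/s over 6 intervals.
K = (Q₂/Q₁)^(1/6) = (25.9/87.2)^(1/6) = 0.817.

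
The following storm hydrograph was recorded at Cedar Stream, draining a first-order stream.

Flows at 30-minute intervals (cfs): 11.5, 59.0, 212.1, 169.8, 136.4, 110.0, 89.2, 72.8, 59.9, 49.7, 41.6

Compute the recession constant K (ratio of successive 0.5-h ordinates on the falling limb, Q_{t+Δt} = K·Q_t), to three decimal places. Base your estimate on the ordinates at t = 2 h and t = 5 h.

K ≈ 0.820

Using the recession-limb readings at t = 2 h and t = 5 h: Q falls from 136.4 to 41.6 cfs over 6 intervals.
K = (Q₂/Q₁)^(1/6) = (41.6/136.4)^(1/6) = 0.820.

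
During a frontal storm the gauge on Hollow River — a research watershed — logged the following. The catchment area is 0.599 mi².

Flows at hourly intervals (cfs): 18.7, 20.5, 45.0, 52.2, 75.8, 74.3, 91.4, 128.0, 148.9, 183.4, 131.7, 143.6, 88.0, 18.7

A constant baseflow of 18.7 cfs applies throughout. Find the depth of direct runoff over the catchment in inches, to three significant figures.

Direct runoff: 0.0, 1.8, 26.3, 33.5, 57.1, 55.6, 72.7, 109.3, 130.2, 164.7, 113.0, 124.9, 69.3, 0.0 cfs; ΣQ_DR = 958.4 cfs.
V = ΣQ_DR · Δt = 958.4 × 3600 s = 3.450 × 10^6 ft³.
Over A = 0.599 mi², depth = V / A = 2.48 in.

d ≈ 2.48 in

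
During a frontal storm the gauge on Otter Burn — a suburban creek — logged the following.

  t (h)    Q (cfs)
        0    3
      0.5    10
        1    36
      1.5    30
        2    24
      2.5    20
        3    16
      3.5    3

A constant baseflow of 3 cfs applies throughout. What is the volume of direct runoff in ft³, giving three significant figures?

V ≈ 2.12 × 10^5 ft³

Direct-runoff ordinates (Q − Q_b): 0.0, 7.0, 33.0, 27.0, 21.0, 17.0, 13.0, 0.0 cfs.
ΣQ_DR = 118.0 cfs.
With Δt = 0.5 h = 1800 s, V = ΣQ_DR · Δt = 118.0 × 1800 = 2.12 × 10^5 ft³.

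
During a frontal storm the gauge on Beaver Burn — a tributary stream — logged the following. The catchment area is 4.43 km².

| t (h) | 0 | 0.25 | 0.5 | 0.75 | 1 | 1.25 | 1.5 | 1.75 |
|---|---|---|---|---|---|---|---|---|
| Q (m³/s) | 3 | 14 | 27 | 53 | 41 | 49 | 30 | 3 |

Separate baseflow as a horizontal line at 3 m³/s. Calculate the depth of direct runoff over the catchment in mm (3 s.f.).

Direct runoff: 0.0, 11.0, 24.0, 50.0, 38.0, 46.0, 27.0, 0.0 m³/s; ΣQ_DR = 196.0 m³/s.
V = ΣQ_DR · Δt = 196.0 × 900 s = 1.764 × 10^5 m³.
Over A = 4.43 km², depth = V / A = 39.8 mm.

d ≈ 39.8 mm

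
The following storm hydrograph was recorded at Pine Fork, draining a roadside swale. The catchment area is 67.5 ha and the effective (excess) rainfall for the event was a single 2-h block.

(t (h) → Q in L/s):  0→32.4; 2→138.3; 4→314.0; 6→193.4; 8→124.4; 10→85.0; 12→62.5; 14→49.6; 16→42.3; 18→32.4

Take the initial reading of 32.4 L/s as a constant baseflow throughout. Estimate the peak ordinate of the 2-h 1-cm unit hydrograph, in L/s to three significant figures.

U_p ≈ 352 L/s

Direct runoff: 0.0, 105.9, 281.6, 161.0, 92.0, 52.6, 30.1, 17.2, 9.9, 0.0 L/s; ΣQ_DR = 750.3 L/s, peak = 281.6 L/s.
Runoff depth d = ΣQ_DR·Δt / A = 750.3 × 7200 / (67.5 ha) = 8.003 mm.
The 1-cm UH is the DRH scaled by (10 mm)/d, so U_p = 281.6 × 10/8.003 = 352 L/s.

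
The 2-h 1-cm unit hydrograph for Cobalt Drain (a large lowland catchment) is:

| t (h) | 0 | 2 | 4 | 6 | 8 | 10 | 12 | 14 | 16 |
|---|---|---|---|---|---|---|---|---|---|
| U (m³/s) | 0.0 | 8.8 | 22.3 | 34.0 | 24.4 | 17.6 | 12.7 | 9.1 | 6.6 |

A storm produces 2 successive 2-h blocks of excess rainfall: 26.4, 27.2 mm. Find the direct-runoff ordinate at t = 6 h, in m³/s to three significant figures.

Q ≈ 150 m³/s

By discrete convolution, Q_j = Σ (P_i / 10 mm) · U_{j−i}.
At t = 6 h (j=3): Q = (26.4/10)·34.0 + (27.2/10)·22.3 = 150 m³/s.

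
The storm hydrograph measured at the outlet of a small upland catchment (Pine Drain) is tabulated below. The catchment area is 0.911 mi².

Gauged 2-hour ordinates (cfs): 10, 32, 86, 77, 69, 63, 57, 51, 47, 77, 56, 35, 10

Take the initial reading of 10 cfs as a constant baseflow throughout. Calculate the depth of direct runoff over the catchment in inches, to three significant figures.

Direct runoff: 0.0, 22.0, 76.0, 67.0, 59.0, 53.0, 47.0, 41.0, 37.0, 67.0, 46.0, 25.0, 0.0 cfs; ΣQ_DR = 540.0 cfs.
V = ΣQ_DR · Δt = 540.0 × 7200 s = 3.888 × 10^6 ft³.
Over A = 0.911 mi², depth = V / A = 1.84 in.

d ≈ 1.84 in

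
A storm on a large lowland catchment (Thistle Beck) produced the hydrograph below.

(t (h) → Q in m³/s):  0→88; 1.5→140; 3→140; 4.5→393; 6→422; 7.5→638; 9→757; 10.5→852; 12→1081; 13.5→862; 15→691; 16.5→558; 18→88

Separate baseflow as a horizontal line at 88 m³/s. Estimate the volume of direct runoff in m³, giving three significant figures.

V ≈ 3.01 × 10^7 m³

Direct-runoff ordinates (Q − Q_b): 0.0, 52.0, 52.0, 305.0, 334.0, 550.0, 669.0, 764.0, 993.0, 774.0, 603.0, 470.0, 0.0 m³/s.
ΣQ_DR = 5566 m³/s.
With Δt = 1.5 h = 5400 s, V = ΣQ_DR · Δt = 5566 × 5400 = 3.01 × 10^7 m³.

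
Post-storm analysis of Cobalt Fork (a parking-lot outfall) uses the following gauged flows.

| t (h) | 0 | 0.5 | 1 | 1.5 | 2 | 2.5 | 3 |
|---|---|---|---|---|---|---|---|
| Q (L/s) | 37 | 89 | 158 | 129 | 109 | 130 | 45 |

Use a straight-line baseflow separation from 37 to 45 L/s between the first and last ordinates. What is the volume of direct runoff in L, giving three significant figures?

V ≈ 7.38 × 10^5 L

Direct-runoff ordinates (Q − Q_b): 0.00, 50.67, 118.33, 88.00, 66.67, 86.33, 0.00 L/s.
ΣQ_DR = 410.0 L/s.
With Δt = 0.5 h = 1800 s, V = ΣQ_DR · Δt = 410.0 × 1800 = 7.38 × 10^5 L.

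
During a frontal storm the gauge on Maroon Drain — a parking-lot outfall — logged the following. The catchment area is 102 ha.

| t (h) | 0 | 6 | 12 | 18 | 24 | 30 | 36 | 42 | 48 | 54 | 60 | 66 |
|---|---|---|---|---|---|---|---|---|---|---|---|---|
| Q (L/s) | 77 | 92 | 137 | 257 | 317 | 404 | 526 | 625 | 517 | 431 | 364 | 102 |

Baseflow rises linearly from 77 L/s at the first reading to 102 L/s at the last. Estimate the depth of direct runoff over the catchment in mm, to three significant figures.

Direct runoff: 0.00, 12.73, 55.45, 173.18, 230.91, 315.64, 435.36, 532.09, 421.82, 333.55, 264.27, 0.00 L/s; ΣQ_DR = 2775 L/s.
V = ΣQ_DR · Δt = 2775 × 21600 s = 5.994 × 10^7 L.
Over A = 102 ha, depth = V / A = 58.8 mm.

d ≈ 58.8 mm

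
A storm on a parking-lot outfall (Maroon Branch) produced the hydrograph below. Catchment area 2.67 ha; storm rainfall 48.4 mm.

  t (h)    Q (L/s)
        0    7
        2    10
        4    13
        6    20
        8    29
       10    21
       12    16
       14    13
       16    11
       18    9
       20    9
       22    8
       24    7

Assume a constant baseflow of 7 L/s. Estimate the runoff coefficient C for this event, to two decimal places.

C ≈ 0.46

ΣQ_DR = 82.00 L/s; V = ΣQ_DR·Δt = 5.904 × 10^5 L.
Runoff depth d = V / A = 22.11 mm.
C = d / P = 22.11 / 48.4 = 0.46.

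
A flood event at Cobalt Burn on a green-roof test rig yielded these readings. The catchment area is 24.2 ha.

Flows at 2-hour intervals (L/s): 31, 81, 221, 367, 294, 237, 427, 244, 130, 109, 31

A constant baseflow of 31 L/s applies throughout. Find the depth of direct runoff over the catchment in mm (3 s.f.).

Direct runoff: 0.0, 50.0, 190.0, 336.0, 263.0, 206.0, 396.0, 213.0, 99.0, 78.0, 0.0 L/s; ΣQ_DR = 1831 L/s.
V = ΣQ_DR · Δt = 1831 × 7200 s = 1.318 × 10^7 L.
Over A = 24.2 ha, depth = V / A = 54.5 mm.

d ≈ 54.5 mm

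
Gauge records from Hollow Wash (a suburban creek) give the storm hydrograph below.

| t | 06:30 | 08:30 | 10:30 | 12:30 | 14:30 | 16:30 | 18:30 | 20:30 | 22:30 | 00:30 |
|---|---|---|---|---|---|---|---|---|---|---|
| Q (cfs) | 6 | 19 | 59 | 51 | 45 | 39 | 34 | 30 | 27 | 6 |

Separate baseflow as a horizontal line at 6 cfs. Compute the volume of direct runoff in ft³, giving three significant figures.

V ≈ 1.84 × 10^6 ft³

Direct-runoff ordinates (Q − Q_b): 0.0, 13.0, 53.0, 45.0, 39.0, 33.0, 28.0, 24.0, 21.0, 0.0 cfs.
ΣQ_DR = 256.0 cfs.
With Δt = 2 h = 7200 s, V = ΣQ_DR · Δt = 256.0 × 7200 = 1.84 × 10^6 ft³.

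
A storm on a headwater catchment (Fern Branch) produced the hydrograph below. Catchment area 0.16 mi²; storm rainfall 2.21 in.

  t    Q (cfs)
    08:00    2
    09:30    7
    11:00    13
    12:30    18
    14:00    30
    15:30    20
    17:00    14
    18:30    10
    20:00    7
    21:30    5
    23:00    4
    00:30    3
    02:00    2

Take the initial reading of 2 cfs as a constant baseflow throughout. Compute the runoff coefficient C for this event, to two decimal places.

C ≈ 0.72

ΣQ_DR = 109.0 cfs; V = ΣQ_DR·Δt = 5.886 × 10^5 ft³.
Runoff depth d = V / A = 1.583 in.
C = d / P = 1.583 / 2.21 = 0.72.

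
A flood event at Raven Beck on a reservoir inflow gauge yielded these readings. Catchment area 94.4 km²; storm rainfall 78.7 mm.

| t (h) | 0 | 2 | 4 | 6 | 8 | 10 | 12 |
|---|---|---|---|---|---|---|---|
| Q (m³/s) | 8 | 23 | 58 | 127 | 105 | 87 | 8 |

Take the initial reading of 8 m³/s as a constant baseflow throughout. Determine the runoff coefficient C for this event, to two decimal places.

ΣQ_DR = 360.0 m³/s; V = ΣQ_DR·Δt = 2.592 × 10^6 m³.
Runoff depth d = V / A = 27.46 mm.
C = d / P = 27.46 / 78.7 = 0.35.

C ≈ 0.35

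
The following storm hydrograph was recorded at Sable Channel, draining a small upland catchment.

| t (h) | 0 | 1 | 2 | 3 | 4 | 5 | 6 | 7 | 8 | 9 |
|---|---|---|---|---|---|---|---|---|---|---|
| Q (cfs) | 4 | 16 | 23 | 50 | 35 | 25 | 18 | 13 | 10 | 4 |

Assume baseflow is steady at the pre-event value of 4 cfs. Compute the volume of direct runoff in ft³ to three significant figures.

Direct-runoff ordinates (Q − Q_b): 0.0, 12.0, 19.0, 46.0, 31.0, 21.0, 14.0, 9.0, 6.0, 0.0 cfs.
ΣQ_DR = 158.0 cfs.
With Δt = 1 h = 3600 s, V = ΣQ_DR · Δt = 158.0 × 3600 = 5.69 × 10^5 ft³.

V ≈ 5.69 × 10^5 ft³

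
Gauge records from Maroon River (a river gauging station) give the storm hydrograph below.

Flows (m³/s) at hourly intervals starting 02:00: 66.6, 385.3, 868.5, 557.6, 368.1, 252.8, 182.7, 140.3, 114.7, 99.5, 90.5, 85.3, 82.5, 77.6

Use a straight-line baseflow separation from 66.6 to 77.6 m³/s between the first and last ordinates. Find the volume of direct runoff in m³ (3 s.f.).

V ≈ 8.51 × 10^6 m³

Direct-runoff ordinates (Q − Q_b): 0.00, 317.85, 800.21, 488.46, 298.12, 181.97, 111.02, 67.78, 41.33, 25.28, 15.44, 9.39, 5.75, 0.00 m³/s.
ΣQ_DR = 2363 m³/s.
With Δt = 1 h = 3600 s, V = ΣQ_DR · Δt = 2363 × 3600 = 8.51 × 10^6 m³.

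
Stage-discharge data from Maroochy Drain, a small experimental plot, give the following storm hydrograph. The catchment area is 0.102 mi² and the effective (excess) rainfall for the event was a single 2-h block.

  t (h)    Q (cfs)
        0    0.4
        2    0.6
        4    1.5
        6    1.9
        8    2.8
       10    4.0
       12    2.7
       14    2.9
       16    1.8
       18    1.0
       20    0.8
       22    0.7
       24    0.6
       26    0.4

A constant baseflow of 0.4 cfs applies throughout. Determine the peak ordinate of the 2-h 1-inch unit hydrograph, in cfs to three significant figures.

Direct runoff: 0.0, 0.2, 1.1, 1.5, 2.4, 3.6, 2.3, 2.5, 1.4, 0.6, 0.4, 0.3, 0.2, 0.0 cfs; ΣQ_DR = 16.50 cfs, peak = 3.6 cfs.
Runoff depth d = ΣQ_DR·Δt / A = 16.50 × 7200 / (0.102 mi²) = 0.5013 in.
The 1-inch UH is the DRH scaled by (1 in)/d, so U_p = 3.6 × 1/0.5013 = 7.18 cfs.

U_p ≈ 7.18 cfs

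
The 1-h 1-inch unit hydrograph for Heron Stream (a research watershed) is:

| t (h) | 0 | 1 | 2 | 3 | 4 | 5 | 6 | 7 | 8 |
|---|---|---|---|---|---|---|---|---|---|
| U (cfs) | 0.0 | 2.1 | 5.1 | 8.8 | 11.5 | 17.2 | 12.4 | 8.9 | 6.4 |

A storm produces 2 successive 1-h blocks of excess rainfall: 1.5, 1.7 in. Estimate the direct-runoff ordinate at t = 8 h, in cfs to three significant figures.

Q ≈ 24.7 cfs

By discrete convolution, Q_j = Σ (P_i / 1 in) · U_{j−i}.
At t = 8 h (j=8): Q = (1.5/1)·6.4 + (1.7/1)·8.9 = 24.7 cfs.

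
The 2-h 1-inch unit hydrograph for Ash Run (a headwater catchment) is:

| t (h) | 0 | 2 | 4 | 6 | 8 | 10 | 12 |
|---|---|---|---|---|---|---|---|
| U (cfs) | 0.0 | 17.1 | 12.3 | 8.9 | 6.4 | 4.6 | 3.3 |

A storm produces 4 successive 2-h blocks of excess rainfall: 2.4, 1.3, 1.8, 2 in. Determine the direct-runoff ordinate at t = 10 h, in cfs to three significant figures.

Q ≈ 60.0 cfs

By discrete convolution, Q_j = Σ (P_i / 1 in) · U_{j−i}.
At t = 10 h (j=5): Q = (2.4/1)·4.6 + (1.3/1)·6.4 + (1.8/1)·8.9 + (2/1)·12.3 = 60.0 cfs.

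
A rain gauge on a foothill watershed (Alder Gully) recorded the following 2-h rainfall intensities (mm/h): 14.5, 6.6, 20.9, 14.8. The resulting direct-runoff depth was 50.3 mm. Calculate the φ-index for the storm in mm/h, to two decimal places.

Only the 3 blocks with intensity above φ contribute runoff: 14.5, 20.9, 14.8 mm/h.
Σ(I−φ)·Δt = d  ⇒  (14.5+20.9+14.8 − 3φ)·2 = 50.3
φ = (50.20 − 50.3/2) / 3 = 8.35 mm/h.

φ ≈ 8.35 mm/h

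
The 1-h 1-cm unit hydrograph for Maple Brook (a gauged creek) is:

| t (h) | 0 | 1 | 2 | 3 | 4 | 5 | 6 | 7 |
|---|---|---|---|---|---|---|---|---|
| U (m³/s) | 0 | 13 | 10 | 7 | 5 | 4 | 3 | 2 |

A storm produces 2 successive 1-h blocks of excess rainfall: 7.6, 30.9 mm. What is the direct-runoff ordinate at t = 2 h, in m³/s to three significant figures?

By discrete convolution, Q_j = Σ (P_i / 10 mm) · U_{j−i}.
At t = 2 h (j=2): Q = (7.6/10)·10 + (30.9/10)·13 = 47.8 m³/s.

Q ≈ 47.8 m³/s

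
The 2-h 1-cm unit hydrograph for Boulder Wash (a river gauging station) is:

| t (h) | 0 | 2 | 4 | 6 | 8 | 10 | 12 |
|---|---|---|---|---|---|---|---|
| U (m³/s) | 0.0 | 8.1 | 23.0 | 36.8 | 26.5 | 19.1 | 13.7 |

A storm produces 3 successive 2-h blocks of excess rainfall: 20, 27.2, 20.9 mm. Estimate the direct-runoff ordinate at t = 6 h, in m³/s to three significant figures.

Q ≈ 153 m³/s

By discrete convolution, Q_j = Σ (P_i / 10 mm) · U_{j−i}.
At t = 6 h (j=3): Q = (20/10)·36.8 + (27.2/10)·23.0 + (20.9/10)·8.1 = 153 m³/s.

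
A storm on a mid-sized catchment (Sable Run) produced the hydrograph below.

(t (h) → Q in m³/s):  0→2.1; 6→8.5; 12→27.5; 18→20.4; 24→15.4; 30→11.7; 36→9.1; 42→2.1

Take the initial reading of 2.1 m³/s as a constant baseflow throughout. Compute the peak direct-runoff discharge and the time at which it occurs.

Subtracting baseflow gives direct-runoff ordinates: 0.0, 6.4, 25.4, 18.3, 13.3, 9.6, 7.0, 0.0 m³/s.
The maximum is 25.4 m³/s, occurring at the reading for t = 12 h.

Q_p = 25.4 m³/s at t = 12 h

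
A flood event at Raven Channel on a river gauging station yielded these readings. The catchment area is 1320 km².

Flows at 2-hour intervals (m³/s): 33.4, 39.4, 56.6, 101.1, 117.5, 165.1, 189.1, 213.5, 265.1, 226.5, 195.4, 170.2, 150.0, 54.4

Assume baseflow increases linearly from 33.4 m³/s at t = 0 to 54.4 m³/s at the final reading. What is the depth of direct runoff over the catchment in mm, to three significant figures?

d ≈ 7.43 mm

Direct runoff: 0.00, 4.38, 19.97, 62.85, 77.64, 123.62, 146.01, 168.79, 218.78, 178.56, 145.85, 119.03, 97.22, 0.00 m³/s; ΣQ_DR = 1363 m³/s.
V = ΣQ_DR · Δt = 1363 × 7200 s = 9.811 × 10^6 m³.
Over A = 1320 km², depth = V / A = 7.43 mm.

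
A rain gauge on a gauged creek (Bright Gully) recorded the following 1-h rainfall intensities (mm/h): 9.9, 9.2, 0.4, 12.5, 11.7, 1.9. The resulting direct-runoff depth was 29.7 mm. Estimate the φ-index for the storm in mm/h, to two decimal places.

Only the 4 blocks with intensity above φ contribute runoff: 9.9, 9.2, 12.5, 11.7 mm/h.
Σ(I−φ)·Δt = d  ⇒  (9.9+9.2+12.5+11.7 − 4φ)·1 = 29.7
φ = (43.30 − 29.7/1) / 4 = 3.40 mm/h.

φ ≈ 3.40 mm/h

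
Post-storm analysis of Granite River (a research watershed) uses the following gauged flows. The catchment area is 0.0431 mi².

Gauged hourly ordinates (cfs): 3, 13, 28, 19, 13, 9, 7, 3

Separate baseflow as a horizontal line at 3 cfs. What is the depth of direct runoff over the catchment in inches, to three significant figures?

d ≈ 2.55 in

Direct runoff: 0.0, 10.0, 25.0, 16.0, 10.0, 6.0, 4.0, 0.0 cfs; ΣQ_DR = 71.00 cfs.
V = ΣQ_DR · Δt = 71.00 × 3600 s = 2.556 × 10^5 ft³.
Over A = 0.0431 mi², depth = V / A = 2.55 in.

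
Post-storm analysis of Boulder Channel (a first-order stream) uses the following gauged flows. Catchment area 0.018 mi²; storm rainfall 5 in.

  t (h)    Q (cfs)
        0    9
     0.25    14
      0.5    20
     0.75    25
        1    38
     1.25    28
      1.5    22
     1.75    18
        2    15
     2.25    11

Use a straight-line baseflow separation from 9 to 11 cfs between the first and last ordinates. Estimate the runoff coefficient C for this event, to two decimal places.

C ≈ 0.43

ΣQ_DR = 100.0 cfs; V = ΣQ_DR·Δt = 90000 ft³.
Runoff depth d = V / A = 2.152 in.
C = d / P = 2.152 / 5 = 0.43.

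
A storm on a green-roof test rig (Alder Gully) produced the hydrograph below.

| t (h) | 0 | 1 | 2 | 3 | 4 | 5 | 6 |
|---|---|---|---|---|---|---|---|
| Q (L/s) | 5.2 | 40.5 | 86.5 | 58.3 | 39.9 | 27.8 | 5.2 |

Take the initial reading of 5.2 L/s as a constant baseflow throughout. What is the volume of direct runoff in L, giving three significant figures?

V ≈ 8.17 × 10^5 L

Direct-runoff ordinates (Q − Q_b): 0.0, 35.3, 81.3, 53.1, 34.7, 22.6, 0.0 L/s.
ΣQ_DR = 227.0 L/s.
With Δt = 1 h = 3600 s, V = ΣQ_DR · Δt = 227.0 × 3600 = 8.17 × 10^5 L.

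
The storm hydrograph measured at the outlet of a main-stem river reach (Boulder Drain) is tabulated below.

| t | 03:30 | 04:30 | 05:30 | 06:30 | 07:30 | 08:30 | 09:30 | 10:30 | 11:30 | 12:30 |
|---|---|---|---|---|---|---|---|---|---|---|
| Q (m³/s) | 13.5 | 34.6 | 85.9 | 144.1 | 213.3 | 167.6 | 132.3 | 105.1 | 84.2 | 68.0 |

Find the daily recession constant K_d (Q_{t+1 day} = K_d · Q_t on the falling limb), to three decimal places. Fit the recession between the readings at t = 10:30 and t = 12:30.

K_d ≈ 0.005

Between t = 10:30 and t = 12:30 the flow falls from 105.1 to 68.0 m³/s over 2×1 h = 2 h.
Per-interval ratio K = (68.0/105.1)^(1/2) = 0.8044; K_d = K^(24/1) = 0.005.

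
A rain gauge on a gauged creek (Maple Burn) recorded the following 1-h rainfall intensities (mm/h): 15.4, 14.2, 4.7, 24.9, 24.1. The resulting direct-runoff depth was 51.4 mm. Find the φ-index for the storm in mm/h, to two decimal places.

φ ≈ 6.80 mm/h

Only the 4 blocks with intensity above φ contribute runoff: 15.4, 14.2, 24.9, 24.1 mm/h.
Σ(I−φ)·Δt = d  ⇒  (15.4+14.2+24.9+24.1 − 4φ)·1 = 51.4
φ = (78.60 − 51.4/1) / 4 = 6.80 mm/h.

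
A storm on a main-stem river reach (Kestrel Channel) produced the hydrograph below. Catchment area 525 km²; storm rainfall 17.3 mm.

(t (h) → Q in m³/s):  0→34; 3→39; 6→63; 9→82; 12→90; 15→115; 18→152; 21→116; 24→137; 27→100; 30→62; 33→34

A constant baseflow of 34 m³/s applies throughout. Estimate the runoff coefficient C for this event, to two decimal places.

ΣQ_DR = 616.0 m³/s; V = ΣQ_DR·Δt = 6.653 × 10^6 m³.
Runoff depth d = V / A = 12.67 mm.
C = d / P = 12.67 / 17.3 = 0.73.

C ≈ 0.73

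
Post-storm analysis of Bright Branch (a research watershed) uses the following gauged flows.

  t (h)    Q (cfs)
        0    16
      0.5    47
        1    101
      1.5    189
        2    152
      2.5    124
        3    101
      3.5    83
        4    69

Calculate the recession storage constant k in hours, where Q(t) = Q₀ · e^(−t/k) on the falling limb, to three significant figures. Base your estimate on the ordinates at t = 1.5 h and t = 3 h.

k ≈ 2.39 h

On the falling limb, Q drops from 189 to 101 cfs between t = 1.5 h and t = 3 h (Δt = 1.5 h).
k = −Δt / ln(Q₂/Q₁) = −1.5 / ln(101/189) = 2.39 h.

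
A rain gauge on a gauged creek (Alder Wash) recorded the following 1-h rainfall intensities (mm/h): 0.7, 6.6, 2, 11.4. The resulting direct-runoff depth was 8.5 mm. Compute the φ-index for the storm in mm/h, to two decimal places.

φ ≈ 4.75 mm/h

Only the 2 blocks with intensity above φ contribute runoff: 6.6, 11.4 mm/h.
Σ(I−φ)·Δt = d  ⇒  (6.6+11.4 − 2φ)·1 = 8.5
φ = (18.00 − 8.5/1) / 2 = 4.75 mm/h.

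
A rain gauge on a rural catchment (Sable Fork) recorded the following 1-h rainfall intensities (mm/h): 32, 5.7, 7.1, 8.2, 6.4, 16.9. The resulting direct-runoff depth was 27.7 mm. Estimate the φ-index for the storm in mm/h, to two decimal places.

φ ≈ 10.60 mm/h

Only the 2 blocks with intensity above φ contribute runoff: 32, 16.9 mm/h.
Σ(I−φ)·Δt = d  ⇒  (32+16.9 − 2φ)·1 = 27.7
φ = (48.90 − 27.7/1) / 2 = 10.60 mm/h.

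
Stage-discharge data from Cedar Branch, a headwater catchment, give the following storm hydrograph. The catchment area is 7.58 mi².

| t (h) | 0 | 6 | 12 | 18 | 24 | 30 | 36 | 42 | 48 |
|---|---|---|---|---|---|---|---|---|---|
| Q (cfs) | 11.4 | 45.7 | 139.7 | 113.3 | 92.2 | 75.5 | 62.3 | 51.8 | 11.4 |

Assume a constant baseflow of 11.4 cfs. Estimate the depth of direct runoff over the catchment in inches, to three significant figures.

Direct runoff: 0.0, 34.3, 128.3, 101.9, 80.8, 64.1, 50.9, 40.4, 0.0 cfs; ΣQ_DR = 500.7 cfs.
V = ΣQ_DR · Δt = 500.7 × 21600 s = 1.082 × 10^7 ft³.
Over A = 7.58 mi², depth = V / A = 0.614 in.

d ≈ 0.614 in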